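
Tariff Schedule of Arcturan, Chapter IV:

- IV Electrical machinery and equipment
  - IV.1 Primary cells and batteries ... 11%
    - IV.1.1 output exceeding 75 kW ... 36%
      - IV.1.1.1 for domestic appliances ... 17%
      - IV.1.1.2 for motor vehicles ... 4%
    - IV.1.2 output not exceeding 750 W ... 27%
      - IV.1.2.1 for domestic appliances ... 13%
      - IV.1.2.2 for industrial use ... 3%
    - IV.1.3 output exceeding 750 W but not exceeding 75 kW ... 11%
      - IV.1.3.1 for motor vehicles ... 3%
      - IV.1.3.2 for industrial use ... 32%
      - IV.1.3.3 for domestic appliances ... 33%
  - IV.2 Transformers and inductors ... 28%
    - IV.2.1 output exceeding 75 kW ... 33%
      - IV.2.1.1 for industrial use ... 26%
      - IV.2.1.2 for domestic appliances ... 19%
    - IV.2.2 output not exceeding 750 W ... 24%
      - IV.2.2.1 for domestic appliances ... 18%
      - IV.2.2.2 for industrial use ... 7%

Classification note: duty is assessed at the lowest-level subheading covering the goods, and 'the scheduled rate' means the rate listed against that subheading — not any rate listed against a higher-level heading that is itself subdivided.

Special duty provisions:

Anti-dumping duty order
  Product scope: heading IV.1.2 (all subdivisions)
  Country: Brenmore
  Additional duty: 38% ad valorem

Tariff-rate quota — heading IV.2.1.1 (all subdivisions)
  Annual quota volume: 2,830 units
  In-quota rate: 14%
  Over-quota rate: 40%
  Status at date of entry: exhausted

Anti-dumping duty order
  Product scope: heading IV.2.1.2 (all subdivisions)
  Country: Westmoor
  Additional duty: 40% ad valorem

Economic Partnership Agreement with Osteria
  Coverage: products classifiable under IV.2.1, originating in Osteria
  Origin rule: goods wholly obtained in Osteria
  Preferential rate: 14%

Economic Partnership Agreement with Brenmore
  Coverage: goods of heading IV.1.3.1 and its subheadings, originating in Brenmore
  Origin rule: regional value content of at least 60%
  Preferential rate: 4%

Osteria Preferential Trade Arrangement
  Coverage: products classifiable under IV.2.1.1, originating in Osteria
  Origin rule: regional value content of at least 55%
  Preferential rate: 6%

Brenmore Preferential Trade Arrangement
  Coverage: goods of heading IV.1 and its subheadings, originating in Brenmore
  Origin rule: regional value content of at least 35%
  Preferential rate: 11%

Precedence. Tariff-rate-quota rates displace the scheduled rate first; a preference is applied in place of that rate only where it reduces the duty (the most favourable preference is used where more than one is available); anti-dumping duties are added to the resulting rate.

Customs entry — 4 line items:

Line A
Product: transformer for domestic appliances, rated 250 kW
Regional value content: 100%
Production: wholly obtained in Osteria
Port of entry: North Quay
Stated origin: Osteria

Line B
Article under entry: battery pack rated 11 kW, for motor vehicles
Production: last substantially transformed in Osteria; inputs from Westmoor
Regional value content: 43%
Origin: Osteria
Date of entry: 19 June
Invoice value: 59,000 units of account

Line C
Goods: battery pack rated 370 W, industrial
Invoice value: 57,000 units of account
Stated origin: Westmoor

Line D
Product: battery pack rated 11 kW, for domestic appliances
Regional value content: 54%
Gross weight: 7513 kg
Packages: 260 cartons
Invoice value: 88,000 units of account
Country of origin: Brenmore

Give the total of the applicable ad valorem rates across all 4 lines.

31%

Line A: transformer → IV.2; rated 250 kW → IV.2.1; for domestic appliances → IV.2.1.2. Scheduled 19%. Osteria agreement on IV.2.1: wholly obtained → 14% available; Osteria agreement on IV.2.1.1: IV.2.1.2 not covered; preferential 14%. → 14%.
Line B: battery pack → IV.1; rated 11 kW → IV.1.3; for motor vehicles → IV.1.3.1. Scheduled 3%. Osteria agreement on IV.2.1: IV.1.3.1 not covered; Osteria agreement on IV.2.1.1: IV.1.3.1 not covered. → 3%.
Line C: battery pack → IV.1; rated 370 W → IV.1.2; industrial → IV.1.2.2. Scheduled 3%. No special measure applies. → 3%.
Line D: battery pack → IV.1; rated 11 kW → IV.1.3; for domestic appliances → IV.1.3.3. Scheduled 33%. Brenmore agreement on IV.1.3.1: IV.1.3.3 not covered; Brenmore agreement on IV.1: RVC ≥ 35% → 11% available; preferential 11%. → 11%.
Sum: 14% + 3% + 3% + 11% = 31%.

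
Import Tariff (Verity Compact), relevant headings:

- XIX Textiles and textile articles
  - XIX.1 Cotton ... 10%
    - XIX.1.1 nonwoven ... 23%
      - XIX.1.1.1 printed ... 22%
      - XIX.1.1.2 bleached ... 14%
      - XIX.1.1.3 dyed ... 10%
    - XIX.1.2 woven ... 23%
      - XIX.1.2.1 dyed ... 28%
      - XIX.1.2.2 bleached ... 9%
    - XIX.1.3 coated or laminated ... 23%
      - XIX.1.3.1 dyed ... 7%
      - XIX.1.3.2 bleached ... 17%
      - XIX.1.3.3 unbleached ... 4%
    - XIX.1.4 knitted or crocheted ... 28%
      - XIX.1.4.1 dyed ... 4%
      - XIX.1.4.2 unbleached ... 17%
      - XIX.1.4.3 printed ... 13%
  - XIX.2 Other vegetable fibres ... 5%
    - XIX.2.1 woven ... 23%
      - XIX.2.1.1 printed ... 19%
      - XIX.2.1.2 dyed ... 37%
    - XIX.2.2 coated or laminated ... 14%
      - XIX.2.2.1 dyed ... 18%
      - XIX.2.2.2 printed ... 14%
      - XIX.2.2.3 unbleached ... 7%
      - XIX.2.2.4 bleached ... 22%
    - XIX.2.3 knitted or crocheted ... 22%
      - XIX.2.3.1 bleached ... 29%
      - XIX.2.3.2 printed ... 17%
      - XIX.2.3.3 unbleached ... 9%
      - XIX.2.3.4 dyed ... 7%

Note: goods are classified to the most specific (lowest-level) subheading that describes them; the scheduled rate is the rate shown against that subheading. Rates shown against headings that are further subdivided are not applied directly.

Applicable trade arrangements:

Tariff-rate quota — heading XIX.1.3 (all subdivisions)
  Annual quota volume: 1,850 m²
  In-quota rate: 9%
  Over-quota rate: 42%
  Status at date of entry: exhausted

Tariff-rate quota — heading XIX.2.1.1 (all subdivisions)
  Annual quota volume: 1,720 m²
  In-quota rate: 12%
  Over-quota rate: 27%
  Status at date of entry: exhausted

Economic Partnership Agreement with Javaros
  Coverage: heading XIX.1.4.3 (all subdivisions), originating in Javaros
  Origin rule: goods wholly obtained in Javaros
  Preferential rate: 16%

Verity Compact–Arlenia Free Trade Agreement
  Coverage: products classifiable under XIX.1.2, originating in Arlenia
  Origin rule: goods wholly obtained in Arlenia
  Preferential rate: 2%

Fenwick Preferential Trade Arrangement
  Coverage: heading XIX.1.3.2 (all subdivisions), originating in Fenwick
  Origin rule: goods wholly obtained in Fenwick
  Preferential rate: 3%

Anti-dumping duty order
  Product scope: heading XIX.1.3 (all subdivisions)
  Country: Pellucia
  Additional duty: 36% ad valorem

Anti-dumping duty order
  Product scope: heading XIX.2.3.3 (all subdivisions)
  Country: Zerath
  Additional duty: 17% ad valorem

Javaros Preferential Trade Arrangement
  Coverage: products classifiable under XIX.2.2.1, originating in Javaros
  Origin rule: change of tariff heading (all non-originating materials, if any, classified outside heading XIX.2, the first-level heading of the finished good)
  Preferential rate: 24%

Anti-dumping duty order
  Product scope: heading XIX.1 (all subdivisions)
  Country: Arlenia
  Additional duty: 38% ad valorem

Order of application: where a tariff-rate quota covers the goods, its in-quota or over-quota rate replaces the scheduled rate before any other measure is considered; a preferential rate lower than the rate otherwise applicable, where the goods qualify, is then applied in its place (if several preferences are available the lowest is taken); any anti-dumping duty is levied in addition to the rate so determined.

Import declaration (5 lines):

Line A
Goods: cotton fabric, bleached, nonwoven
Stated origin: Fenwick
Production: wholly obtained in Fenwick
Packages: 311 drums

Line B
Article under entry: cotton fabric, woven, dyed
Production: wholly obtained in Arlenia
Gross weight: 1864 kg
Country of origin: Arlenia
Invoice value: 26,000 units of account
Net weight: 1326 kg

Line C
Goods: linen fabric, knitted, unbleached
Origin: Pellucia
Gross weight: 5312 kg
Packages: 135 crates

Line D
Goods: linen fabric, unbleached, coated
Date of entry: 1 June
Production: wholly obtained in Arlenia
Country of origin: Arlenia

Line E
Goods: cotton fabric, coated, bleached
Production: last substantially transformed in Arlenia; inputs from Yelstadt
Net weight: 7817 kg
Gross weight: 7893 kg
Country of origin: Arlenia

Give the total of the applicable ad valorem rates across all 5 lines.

150%

Line A: cotton → XIX.1; nonwoven → XIX.1.1; bleached → XIX.1.1.2. Scheduled 14%. Fenwick agreement on XIX.1.3.2: XIX.1.1.2 not covered. → 14%.
Line B: cotton → XIX.1; woven → XIX.1.2; dyed → XIX.1.2.1. Scheduled 28%. Arlenia agreement on XIX.1.2: wholly obtained → 2% available; preferential 2%; anti-dumping (Arlenia, XIX.1): +38%; total 2% + 38% = 40%. → 40%.
Line C: linen → XIX.2; knitted → XIX.2.3; unbleached → XIX.2.3.3. Scheduled 9%. No special measure applies. → 9%.
Line D: linen → XIX.2; coated → XIX.2.2; unbleached → XIX.2.2.3. Scheduled 7%. Arlenia agreement on XIX.1.2: XIX.2.2.3 not covered. → 7%.
Line E: cotton → XIX.1; coated → XIX.1.3; bleached → XIX.1.3.2. Scheduled 17%. quota on XIX.1.3 exhausted → over-quota 42%; Arlenia agreement on XIX.1.2: XIX.1.3.2 not covered; anti-dumping (Arlenia, XIX.1): +38%; total 42% + 38% = 80%. → 80%.
Sum: 14% + 40% + 9% + 7% + 80% = 150%.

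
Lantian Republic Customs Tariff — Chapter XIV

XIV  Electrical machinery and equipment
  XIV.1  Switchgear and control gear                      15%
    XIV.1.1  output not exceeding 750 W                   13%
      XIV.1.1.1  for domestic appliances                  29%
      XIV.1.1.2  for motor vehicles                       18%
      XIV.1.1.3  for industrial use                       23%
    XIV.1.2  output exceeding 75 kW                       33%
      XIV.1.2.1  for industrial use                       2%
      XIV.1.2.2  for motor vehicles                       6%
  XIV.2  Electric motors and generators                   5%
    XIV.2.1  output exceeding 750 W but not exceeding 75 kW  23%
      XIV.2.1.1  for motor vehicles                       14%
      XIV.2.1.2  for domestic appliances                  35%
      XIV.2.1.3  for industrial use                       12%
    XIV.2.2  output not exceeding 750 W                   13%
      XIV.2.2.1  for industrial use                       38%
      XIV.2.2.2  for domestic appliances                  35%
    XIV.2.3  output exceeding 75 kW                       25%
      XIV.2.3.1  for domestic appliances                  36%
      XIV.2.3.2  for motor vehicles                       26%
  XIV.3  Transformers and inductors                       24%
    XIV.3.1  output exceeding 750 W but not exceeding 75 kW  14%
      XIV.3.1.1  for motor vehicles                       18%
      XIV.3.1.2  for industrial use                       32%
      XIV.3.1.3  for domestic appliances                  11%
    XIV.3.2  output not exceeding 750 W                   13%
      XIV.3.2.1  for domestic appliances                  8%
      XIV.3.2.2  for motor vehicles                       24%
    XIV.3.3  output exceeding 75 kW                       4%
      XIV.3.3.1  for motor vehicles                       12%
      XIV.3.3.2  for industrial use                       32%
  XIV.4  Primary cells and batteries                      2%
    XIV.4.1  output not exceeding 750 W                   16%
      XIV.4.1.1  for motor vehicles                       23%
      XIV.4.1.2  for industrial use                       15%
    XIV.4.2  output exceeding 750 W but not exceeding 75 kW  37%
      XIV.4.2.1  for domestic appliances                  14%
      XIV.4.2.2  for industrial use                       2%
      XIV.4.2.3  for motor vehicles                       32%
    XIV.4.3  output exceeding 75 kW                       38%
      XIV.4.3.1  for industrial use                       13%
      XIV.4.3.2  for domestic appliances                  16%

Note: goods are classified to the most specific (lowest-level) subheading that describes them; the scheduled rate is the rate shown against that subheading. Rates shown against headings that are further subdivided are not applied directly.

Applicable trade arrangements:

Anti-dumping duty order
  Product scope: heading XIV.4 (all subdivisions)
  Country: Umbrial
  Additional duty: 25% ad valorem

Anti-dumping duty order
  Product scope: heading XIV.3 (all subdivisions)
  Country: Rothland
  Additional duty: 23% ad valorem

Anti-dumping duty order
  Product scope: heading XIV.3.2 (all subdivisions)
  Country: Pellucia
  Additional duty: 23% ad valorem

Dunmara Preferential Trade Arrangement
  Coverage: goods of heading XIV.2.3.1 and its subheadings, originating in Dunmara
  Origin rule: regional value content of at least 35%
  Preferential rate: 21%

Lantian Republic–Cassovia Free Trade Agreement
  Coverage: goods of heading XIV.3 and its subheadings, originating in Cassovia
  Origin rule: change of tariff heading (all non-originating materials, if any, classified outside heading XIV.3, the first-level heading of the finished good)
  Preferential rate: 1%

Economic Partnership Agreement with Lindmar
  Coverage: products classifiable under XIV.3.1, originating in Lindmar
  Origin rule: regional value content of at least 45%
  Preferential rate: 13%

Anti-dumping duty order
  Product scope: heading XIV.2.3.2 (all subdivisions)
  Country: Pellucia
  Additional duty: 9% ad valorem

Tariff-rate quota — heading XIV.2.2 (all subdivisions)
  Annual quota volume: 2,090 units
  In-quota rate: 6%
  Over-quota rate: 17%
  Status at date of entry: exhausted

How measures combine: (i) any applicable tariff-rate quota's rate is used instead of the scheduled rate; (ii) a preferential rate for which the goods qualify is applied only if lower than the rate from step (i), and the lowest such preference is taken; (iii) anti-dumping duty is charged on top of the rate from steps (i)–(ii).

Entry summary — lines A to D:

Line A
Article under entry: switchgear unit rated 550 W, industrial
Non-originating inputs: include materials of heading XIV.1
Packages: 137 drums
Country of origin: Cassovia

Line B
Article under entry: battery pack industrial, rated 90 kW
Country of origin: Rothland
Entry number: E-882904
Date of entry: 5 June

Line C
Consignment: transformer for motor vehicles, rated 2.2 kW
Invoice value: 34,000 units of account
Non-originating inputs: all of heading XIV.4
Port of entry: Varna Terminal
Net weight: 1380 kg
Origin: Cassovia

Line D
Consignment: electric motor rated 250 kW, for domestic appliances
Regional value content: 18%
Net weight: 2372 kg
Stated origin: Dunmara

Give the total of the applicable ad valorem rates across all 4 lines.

Line A: switchgear unit → XIV.1; rated 550 W → XIV.1.1; industrial → XIV.1.1.3. Scheduled 23%. Cassovia agreement on XIV.3: XIV.1.1.3 not covered. → 23%.
Line B: battery pack → XIV.4; rated 90 kW → XIV.4.3; industrial → XIV.4.3.1. Scheduled 13%. No special measure applies. → 13%.
Line C: transformer → XIV.3; rated 2.2 kW → XIV.3.1; for motor vehicles → XIV.3.1.1. Scheduled 18%. Cassovia agreement on XIV.3: CTH met → 1% available; preferential 1%. → 1%.
Line D: electric motor → XIV.2; rated 250 kW → XIV.2.3; for domestic appliances → XIV.2.3.1. Scheduled 36%. Dunmara agreement on XIV.2.3.1: RVC < 35%. → 36%.
Sum: 23% + 13% + 1% + 36% = 73%.

73%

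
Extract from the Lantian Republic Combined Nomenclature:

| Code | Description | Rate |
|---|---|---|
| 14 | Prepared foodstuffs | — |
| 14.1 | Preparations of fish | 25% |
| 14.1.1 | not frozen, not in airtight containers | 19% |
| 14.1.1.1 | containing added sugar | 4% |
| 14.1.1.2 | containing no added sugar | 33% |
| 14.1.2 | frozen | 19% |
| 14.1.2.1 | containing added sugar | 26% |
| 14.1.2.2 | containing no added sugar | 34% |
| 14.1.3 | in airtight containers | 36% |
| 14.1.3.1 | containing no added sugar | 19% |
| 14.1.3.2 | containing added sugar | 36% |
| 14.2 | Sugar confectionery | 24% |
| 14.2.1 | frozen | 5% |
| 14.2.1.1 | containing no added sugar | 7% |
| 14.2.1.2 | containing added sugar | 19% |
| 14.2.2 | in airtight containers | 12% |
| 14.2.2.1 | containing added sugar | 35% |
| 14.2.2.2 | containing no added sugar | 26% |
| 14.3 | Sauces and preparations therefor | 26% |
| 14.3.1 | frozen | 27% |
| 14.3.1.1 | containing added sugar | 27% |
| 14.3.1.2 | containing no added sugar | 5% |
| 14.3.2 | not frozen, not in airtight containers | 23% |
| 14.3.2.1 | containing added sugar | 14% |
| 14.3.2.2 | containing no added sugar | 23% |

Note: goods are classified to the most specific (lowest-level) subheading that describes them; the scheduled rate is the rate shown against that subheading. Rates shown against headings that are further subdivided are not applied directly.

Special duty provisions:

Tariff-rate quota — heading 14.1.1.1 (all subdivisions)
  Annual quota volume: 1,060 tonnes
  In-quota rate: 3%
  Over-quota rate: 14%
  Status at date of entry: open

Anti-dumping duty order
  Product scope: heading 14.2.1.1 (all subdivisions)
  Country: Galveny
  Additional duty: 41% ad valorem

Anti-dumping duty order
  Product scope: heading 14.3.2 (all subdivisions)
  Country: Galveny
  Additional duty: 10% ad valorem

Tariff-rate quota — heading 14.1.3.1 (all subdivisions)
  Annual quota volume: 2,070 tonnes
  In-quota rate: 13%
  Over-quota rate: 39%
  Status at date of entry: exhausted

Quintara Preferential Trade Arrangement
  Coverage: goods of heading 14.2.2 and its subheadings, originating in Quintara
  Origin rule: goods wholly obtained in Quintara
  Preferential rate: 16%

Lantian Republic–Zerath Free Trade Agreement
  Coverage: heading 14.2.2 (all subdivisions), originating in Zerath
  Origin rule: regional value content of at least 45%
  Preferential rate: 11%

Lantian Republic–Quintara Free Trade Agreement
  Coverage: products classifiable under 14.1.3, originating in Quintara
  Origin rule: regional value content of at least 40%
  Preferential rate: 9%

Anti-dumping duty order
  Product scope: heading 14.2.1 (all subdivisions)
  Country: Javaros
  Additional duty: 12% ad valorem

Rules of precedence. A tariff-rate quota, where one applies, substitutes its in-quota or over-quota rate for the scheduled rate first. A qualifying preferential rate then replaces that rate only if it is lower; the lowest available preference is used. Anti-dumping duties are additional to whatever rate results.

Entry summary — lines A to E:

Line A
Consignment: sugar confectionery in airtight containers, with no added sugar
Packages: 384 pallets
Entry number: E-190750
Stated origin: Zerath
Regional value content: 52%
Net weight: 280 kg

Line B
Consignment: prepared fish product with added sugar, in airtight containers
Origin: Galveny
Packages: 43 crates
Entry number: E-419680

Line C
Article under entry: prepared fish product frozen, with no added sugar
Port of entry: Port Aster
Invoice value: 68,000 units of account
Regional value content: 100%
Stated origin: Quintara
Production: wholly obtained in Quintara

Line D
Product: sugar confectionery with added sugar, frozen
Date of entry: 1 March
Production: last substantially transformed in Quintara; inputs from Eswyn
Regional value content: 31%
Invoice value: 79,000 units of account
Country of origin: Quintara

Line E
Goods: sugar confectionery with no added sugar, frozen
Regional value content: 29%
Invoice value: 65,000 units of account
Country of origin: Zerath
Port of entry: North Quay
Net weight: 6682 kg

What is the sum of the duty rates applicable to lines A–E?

Line A: sugar confectionery → 14.2; in airtight containers → 14.2.2; with no added sugar → 14.2.2.2. Scheduled 26%. Zerath agreement on 14.2.2: RVC ≥ 45% → 11% available; preferential 11%. → 11%.
Line B: prepared fish product → 14.1; in airtight containers → 14.1.3; with added sugar → 14.1.3.2. Scheduled 36%. No special measure applies. → 36%.
Line C: prepared fish product → 14.1; frozen → 14.1.2; with no added sugar → 14.1.2.2. Scheduled 34%. Quintara agreement on 14.2.2: 14.1.2.2 not covered; Quintara agreement on 14.1.3: 14.1.2.2 not covered. → 34%.
Line D: sugar confectionery → 14.2; frozen → 14.2.1; with added sugar → 14.2.1.2. Scheduled 19%. Quintara agreement on 14.2.2: 14.2.1.2 not covered; Quintara agreement on 14.1.3: 14.2.1.2 not covered. → 19%.
Line E: sugar confectionery → 14.2; frozen → 14.2.1; with no added sugar → 14.2.1.1. Scheduled 7%. Zerath agreement on 14.2.2: 14.2.1.1 not covered. → 7%.
Sum: 11% + 36% + 34% + 19% + 7% = 107%.

107%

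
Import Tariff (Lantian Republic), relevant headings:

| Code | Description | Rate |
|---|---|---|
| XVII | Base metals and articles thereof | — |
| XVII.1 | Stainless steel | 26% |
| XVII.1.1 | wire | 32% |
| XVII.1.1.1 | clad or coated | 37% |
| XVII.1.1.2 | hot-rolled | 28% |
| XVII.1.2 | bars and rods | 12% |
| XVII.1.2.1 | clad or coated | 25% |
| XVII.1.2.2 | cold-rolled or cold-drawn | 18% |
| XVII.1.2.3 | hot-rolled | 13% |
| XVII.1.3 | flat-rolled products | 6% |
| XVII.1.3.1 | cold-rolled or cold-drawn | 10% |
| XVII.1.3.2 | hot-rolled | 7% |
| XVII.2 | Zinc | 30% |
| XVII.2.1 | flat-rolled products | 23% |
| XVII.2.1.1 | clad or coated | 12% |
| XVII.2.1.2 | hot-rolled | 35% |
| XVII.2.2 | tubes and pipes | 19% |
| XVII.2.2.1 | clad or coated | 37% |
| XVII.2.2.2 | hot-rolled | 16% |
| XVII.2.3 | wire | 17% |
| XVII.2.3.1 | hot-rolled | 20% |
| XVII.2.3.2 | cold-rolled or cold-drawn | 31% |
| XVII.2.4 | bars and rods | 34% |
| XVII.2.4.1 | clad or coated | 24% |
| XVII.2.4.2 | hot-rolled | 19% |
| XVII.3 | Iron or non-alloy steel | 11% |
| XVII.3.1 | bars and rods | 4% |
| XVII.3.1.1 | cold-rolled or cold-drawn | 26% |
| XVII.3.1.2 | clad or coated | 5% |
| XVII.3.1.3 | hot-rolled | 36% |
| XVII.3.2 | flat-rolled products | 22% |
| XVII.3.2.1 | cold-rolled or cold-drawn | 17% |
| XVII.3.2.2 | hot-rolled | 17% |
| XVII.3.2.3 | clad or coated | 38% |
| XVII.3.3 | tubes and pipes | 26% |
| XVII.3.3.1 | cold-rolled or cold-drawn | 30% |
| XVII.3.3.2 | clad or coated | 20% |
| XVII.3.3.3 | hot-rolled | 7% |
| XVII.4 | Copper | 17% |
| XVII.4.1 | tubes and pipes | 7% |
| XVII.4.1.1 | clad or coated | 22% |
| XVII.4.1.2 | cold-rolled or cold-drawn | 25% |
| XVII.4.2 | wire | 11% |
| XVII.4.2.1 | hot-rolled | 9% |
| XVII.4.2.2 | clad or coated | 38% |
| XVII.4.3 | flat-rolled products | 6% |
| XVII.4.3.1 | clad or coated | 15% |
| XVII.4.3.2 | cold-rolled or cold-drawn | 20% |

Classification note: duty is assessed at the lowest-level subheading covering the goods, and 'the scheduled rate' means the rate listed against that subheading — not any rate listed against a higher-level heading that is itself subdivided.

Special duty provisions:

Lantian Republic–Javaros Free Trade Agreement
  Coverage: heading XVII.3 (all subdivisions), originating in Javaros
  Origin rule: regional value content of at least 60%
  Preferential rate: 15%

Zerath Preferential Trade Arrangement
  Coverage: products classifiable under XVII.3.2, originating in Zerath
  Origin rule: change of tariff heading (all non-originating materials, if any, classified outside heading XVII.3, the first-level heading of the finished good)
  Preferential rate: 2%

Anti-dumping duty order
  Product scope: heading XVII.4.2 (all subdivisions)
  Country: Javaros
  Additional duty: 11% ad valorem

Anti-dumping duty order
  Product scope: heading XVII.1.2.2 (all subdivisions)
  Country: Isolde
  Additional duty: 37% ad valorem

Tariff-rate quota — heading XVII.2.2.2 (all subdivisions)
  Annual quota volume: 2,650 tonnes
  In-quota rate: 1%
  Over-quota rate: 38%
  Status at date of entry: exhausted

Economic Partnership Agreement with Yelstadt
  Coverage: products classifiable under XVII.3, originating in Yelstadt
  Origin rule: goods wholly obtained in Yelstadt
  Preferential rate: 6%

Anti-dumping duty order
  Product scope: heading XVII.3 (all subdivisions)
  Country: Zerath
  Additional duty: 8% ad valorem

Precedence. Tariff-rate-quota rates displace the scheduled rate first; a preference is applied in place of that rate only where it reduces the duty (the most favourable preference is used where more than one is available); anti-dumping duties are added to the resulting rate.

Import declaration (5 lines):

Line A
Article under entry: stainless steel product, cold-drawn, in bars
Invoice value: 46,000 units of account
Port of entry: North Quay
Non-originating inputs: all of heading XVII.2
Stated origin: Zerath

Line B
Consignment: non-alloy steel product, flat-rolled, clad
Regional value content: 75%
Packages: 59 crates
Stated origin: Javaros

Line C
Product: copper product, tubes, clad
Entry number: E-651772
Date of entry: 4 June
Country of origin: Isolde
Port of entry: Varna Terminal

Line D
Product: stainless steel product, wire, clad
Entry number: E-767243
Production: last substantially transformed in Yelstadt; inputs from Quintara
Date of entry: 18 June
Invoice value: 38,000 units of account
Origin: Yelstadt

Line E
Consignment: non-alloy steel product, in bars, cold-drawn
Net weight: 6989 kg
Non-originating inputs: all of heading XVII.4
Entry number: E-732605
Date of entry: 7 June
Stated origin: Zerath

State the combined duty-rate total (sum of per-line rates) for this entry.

Line A: stainless steel → XVII.1; in bars → XVII.1.2; cold-drawn → XVII.1.2.2. Scheduled 18%. Zerath agreement on XVII.3.2: XVII.1.2.2 not covered. → 18%.
Line B: non-alloy steel → XVII.3; flat-rolled → XVII.3.2; clad → XVII.3.2.3. Scheduled 38%. Javaros agreement on XVII.3: RVC ≥ 60% → 15% available; preferential 15%. → 15%.
Line C: copper → XVII.4; tubes → XVII.4.1; clad → XVII.4.1.1. Scheduled 22%. No special measure applies. → 22%.
Line D: stainless steel → XVII.1; wire → XVII.1.1; clad → XVII.1.1.1. Scheduled 37%. Yelstadt agreement on XVII.3: XVII.1.1.1 not covered. → 37%.
Line E: non-alloy steel → XVII.3; in bars → XVII.3.1; cold-drawn → XVII.3.1.1. Scheduled 26%. Zerath agreement on XVII.3.2: XVII.3.1.1 not covered; anti-dumping (Zerath, XVII.3): +8%; total 26% + 8% = 34%. → 34%.
Sum: 18% + 15% + 22% + 37% + 34% = 126%.

126%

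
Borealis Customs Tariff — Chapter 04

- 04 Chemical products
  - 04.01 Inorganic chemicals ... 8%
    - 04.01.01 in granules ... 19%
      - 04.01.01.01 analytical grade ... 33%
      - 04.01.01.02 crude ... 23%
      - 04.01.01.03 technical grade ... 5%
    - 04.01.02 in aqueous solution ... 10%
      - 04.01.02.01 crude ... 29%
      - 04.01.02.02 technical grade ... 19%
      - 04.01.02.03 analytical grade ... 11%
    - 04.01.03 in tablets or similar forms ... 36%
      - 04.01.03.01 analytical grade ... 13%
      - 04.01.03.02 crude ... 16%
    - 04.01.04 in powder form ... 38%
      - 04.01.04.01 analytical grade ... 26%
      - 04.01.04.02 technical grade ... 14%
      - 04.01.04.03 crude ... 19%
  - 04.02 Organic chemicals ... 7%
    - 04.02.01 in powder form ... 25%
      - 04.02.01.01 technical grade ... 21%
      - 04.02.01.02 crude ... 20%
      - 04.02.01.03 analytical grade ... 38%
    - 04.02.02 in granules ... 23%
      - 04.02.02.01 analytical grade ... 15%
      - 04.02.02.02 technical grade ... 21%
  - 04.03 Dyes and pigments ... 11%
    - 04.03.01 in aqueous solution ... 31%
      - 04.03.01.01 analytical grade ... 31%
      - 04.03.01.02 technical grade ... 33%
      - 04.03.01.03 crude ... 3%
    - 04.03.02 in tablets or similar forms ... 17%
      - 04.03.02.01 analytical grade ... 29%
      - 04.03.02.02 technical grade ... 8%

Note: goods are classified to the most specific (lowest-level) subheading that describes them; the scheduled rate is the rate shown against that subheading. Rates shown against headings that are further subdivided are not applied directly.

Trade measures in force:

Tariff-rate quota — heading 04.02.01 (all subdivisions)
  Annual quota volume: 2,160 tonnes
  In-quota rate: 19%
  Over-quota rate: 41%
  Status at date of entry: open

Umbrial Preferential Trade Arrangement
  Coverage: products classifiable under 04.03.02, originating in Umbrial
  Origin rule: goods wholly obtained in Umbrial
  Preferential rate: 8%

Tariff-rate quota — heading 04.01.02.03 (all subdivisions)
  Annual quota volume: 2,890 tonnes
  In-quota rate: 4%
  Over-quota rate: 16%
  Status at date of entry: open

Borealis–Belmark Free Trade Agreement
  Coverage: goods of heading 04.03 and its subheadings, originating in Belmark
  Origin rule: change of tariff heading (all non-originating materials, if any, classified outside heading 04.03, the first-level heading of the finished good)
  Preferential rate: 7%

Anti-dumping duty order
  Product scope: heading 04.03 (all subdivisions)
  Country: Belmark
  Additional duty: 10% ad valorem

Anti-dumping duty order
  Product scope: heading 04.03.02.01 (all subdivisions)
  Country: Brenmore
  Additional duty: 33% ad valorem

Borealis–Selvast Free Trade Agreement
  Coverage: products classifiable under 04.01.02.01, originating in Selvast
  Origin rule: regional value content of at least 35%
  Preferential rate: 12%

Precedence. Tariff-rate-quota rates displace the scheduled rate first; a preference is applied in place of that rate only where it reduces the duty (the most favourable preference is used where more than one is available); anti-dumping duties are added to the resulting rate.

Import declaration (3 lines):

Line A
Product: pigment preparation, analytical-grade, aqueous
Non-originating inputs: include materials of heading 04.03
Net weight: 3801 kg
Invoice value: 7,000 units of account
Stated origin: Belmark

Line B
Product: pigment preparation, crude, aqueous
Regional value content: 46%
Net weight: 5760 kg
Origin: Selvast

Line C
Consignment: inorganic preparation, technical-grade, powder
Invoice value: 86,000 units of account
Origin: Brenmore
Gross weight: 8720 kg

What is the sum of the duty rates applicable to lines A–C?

Line A: pigment → 04.03; aqueous → 04.03.01; analytical-grade → 04.03.01.01. Scheduled 31%. Belmark agreement on 04.03: CTH not met; anti-dumping (Belmark, 04.03): +10%; total 31% + 10% = 41%. → 41%.
Line B: pigment → 04.03; aqueous → 04.03.01; crude → 04.03.01.03. Scheduled 3%. Selvast agreement on 04.01.02.01: 04.03.01.03 not covered. → 3%.
Line C: inorganic → 04.01; powder → 04.01.04; technical-grade → 04.01.04.02. Scheduled 14%. No special measure applies. → 14%.
Sum: 41% + 3% + 14% = 58%.

58%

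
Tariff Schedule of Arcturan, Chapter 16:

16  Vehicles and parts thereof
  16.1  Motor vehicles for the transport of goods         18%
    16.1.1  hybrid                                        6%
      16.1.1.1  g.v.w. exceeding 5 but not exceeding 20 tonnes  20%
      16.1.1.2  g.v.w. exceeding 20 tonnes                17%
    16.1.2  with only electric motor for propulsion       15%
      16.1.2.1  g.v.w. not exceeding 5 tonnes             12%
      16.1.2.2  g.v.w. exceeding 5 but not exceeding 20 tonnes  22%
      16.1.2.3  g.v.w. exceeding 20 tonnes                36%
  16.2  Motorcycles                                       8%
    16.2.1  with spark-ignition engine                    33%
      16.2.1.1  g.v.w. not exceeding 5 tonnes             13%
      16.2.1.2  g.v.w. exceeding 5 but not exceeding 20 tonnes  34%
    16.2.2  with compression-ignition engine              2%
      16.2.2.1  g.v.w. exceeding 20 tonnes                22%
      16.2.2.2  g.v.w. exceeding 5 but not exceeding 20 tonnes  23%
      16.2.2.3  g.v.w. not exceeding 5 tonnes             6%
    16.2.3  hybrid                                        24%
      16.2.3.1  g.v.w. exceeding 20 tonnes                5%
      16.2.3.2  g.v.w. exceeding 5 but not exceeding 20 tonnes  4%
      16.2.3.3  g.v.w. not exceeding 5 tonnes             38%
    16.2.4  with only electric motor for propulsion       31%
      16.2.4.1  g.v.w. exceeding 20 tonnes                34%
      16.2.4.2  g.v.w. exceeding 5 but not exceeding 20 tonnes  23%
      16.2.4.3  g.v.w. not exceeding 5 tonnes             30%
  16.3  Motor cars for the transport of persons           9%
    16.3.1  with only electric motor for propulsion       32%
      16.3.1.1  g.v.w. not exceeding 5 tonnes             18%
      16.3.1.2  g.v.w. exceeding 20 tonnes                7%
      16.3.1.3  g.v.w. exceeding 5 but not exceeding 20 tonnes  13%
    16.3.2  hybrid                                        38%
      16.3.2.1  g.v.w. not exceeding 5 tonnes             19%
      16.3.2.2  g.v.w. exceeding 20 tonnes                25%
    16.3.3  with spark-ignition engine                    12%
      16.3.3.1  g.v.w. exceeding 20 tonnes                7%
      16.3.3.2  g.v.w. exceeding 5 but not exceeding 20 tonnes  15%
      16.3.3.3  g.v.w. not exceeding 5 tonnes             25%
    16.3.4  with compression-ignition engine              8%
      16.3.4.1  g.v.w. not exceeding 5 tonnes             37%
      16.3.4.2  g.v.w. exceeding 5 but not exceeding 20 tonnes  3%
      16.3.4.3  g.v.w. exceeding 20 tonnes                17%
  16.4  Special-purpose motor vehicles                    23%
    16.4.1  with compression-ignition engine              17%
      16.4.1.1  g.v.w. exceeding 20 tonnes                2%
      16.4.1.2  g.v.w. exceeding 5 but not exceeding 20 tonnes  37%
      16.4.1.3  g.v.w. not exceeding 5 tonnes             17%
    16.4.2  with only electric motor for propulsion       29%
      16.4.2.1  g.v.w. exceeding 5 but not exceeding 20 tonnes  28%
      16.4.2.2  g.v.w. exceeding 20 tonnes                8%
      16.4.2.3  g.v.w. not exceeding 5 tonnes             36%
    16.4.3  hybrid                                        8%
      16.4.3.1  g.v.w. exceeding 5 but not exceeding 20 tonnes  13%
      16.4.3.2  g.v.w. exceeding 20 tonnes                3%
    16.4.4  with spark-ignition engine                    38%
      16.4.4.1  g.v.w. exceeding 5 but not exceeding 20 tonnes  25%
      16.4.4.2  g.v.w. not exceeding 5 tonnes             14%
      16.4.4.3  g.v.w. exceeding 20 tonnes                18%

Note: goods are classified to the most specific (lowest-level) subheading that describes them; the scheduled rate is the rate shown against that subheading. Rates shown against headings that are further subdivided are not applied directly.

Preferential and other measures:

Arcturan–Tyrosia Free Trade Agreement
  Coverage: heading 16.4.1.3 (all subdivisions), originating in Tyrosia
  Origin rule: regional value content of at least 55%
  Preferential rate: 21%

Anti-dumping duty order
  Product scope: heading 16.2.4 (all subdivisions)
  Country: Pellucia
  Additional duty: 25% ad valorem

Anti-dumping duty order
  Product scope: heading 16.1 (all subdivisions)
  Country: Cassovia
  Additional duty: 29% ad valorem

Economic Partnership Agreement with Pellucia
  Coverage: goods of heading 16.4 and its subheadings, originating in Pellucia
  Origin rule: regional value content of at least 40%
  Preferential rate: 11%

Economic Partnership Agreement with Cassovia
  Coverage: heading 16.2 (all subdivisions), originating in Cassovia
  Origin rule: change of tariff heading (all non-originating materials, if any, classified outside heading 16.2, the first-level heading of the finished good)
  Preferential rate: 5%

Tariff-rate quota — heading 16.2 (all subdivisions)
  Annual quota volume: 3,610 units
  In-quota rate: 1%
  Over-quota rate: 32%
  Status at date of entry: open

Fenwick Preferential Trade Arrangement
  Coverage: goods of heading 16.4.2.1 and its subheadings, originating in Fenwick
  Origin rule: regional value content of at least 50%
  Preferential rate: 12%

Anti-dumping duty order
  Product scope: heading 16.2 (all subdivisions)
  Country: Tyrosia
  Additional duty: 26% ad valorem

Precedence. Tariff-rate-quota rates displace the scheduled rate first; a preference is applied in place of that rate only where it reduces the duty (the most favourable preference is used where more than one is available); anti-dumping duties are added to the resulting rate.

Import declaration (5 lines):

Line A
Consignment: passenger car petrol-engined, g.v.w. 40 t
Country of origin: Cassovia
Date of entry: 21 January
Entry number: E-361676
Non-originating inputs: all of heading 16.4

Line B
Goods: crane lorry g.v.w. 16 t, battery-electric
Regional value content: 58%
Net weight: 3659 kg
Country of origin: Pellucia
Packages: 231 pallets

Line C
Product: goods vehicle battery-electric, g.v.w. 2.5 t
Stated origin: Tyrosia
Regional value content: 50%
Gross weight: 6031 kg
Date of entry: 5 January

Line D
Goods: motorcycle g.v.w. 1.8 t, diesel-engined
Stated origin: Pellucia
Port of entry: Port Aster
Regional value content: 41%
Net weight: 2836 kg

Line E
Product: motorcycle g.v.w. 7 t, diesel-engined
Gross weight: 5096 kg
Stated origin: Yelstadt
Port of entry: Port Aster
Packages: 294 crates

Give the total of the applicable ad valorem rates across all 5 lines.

32%

Line A: passenger car → 16.3; petrol-engined → 16.3.3; g.v.w. 40 t → 16.3.3.1. Scheduled 7%. Cassovia agreement on 16.2: 16.3.3.1 not covered. → 7%.
Line B: crane lorry → 16.4; battery-electric → 16.4.2; g.v.w. 16 t → 16.4.2.1. Scheduled 28%. Pellucia agreement on 16.4: RVC ≥ 40% → 11% available; preferential 11%. → 11%.
Line C: goods vehicle → 16.1; battery-electric → 16.1.2; g.v.w. 2.5 t → 16.1.2.1. Scheduled 12%. Tyrosia agreement on 16.4.1.3: 16.1.2.1 not covered. → 12%.
Line D: motorcycle → 16.2; diesel-engined → 16.2.2; g.v.w. 1.8 t → 16.2.2.3. Scheduled 6%. quota on 16.2 open → in-quota 1%; Pellucia agreement on 16.4: 16.2.2.3 not covered. → 1%.
Line E: motorcycle → 16.2; diesel-engined → 16.2.2; g.v.w. 7 t → 16.2.2.2. Scheduled 23%. quota on 16.2 open → in-quota 1%. → 1%.
Sum: 7% + 11% + 12% + 1% + 1% = 32%.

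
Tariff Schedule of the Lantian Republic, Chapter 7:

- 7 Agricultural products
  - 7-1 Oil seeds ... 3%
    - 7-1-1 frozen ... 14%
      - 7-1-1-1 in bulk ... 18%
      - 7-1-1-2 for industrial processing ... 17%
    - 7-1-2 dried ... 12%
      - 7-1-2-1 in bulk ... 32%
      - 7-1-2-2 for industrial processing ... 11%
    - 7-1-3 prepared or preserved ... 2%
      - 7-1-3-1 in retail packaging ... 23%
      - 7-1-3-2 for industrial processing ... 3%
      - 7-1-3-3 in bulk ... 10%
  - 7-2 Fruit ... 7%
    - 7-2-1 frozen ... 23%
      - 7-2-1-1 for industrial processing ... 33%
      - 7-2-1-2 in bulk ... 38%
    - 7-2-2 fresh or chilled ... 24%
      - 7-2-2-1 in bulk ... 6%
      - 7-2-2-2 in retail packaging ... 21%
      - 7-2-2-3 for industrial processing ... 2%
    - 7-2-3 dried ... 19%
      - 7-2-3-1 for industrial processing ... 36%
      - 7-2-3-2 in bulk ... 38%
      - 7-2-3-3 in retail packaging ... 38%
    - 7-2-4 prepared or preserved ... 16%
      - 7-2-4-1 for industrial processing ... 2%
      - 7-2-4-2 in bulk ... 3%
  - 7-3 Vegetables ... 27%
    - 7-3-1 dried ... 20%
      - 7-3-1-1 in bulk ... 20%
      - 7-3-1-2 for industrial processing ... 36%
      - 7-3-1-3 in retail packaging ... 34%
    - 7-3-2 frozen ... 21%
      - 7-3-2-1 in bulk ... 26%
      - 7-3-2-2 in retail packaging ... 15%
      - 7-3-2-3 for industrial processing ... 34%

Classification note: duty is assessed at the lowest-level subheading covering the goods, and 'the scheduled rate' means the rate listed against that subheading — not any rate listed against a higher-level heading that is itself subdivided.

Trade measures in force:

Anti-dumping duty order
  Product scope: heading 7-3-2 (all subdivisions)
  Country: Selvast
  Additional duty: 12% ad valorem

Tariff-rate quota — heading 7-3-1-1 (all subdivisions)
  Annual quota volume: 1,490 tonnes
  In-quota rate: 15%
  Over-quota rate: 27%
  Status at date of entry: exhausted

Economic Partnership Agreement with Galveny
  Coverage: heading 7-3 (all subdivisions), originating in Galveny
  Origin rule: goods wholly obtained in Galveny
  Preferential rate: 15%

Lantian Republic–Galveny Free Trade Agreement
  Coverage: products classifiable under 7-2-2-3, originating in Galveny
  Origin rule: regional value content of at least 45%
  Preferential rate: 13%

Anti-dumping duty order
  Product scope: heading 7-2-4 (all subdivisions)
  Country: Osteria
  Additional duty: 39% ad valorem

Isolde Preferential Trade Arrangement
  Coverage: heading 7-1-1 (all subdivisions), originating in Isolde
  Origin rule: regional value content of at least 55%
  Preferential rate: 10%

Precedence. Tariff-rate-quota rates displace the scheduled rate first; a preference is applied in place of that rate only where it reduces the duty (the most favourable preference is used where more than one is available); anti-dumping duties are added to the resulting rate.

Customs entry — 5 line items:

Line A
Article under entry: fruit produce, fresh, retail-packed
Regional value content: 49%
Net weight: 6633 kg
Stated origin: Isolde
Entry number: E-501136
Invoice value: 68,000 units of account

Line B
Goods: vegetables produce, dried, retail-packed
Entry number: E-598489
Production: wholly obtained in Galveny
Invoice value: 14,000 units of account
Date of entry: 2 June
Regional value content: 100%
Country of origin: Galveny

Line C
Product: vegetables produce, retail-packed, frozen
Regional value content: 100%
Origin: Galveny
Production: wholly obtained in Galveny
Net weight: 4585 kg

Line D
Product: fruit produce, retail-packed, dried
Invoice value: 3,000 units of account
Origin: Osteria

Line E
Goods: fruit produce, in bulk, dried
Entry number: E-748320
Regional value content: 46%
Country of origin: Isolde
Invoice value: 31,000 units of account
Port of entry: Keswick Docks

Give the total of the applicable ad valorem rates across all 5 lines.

127%

Line A: fruit → 7-2; fresh → 7-2-2; retail-packed → 7-2-2-2. Scheduled 21%. Isolde agreement on 7-1-1: 7-2-2-2 not covered. → 21%.
Line B: vegetables → 7-3; dried → 7-3-1; retail-packed → 7-3-1-3. Scheduled 34%. Galveny agreement on 7-3: wholly obtained → 15% available; Galveny agreement on 7-2-2-3: 7-3-1-3 not covered; preferential 15%. → 15%.
Line C: vegetables → 7-3; frozen → 7-3-2; retail-packed → 7-3-2-2. Scheduled 15%. Galveny agreement on 7-3: wholly obtained → 15% available; Galveny agreement on 7-2-2-3: 7-3-2-2 not covered; preference 15% not lower than 15% → no reduction. → 15%.
Line D: fruit → 7-2; dried → 7-2-3; retail-packed → 7-2-3-3. Scheduled 38%. No special measure applies. → 38%.
Line E: fruit → 7-2; dried → 7-2-3; in bulk → 7-2-3-2. Scheduled 38%. Isolde agreement on 7-1-1: 7-2-3-2 not covered. → 38%.
Sum: 21% + 15% + 15% + 38% + 38% = 127%.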